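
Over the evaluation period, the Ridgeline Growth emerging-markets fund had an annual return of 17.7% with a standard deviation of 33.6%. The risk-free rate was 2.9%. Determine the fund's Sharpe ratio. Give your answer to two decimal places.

0.44

Sharpe = (Rp − Rf) / σp = (17.7% − 2.9%) / 33.6% = 14.80% / 33.6% = 0.4405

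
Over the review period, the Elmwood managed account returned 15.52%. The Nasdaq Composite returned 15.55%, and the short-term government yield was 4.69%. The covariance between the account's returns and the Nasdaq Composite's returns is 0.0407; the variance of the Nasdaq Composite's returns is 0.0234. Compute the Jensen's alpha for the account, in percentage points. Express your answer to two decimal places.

β = Cov / Var = 0.0407 / 0.0234 = 1.7393
E[R] = Rf + β(Rm − Rf) = 4.69% + 1.7393 × (15.55% − 4.69%) = 23.5788%
α = Rp − E[R] = 15.52% − 23.5788% = -8.0588

-8.06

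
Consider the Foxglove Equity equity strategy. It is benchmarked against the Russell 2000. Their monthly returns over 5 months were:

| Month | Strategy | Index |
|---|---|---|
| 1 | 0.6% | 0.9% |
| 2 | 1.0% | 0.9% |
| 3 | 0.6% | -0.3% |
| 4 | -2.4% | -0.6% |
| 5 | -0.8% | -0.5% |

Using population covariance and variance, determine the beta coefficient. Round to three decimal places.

1.390

r̄p = -0.2000%,  r̄m = 0.0800%
Cov = Σ(rp − r̄p)(rm − r̄m) / 5 = 0.6360
Var(rm) = Σ(rm − r̄m)² / 5 = 0.4576
β = Cov / Var = 0.6360 / 0.4576 = 1.3899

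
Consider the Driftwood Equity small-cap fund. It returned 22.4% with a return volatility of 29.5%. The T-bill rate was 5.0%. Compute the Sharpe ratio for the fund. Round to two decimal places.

0.59

Sharpe = (Rp − Rf) / σp = (22.4% − 5.0%) / 29.5% = 17.40% / 29.5% = 0.5898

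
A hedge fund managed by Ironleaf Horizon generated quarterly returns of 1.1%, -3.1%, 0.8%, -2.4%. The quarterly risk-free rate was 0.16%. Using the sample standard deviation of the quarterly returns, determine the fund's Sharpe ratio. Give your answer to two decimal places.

r̄ = (1.1 − 3.1 + 0.8 − 2.4) / 4 = -3.60 / 4 = -0.9000%
Sample std dev = √[13.9800 / 3] = 2.1587%
Sharpe = (r̄ − rf) / σ = (-0.9000 − 0.16) / 2.1587 = -1.0600 / 2.1587 = -0.4910

-0.49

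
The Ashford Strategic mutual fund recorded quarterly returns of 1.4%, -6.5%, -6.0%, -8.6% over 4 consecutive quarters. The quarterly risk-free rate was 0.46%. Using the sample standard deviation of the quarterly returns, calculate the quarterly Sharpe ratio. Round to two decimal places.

Mean return μ = -19.70 / 4 = -4.9250%
Sample σ = √[Σ(r − μ)² / 3] = √[57.1475 / 3] = √19.0492 = 4.3645%
Sharpe = (μ − rf) / σ = (-4.9250 − 0.46) / 4.3645 = -5.3850 / 4.3645 = -1.2338

-1.23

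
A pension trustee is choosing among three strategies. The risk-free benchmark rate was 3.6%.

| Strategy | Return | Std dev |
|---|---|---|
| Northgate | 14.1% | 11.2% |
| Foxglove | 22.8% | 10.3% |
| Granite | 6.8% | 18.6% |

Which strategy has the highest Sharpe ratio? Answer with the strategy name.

Northgate: Sharpe ratio = (14.1% − 3.6%) / 11.2% = 0.938
Foxglove: Sharpe ratio = (22.8% − 3.6%) / 10.3% = 1.864
Granite: Sharpe ratio = (6.8% − 3.6%) / 18.6% = 0.172
Highest: Foxglove (1.864).

Foxglove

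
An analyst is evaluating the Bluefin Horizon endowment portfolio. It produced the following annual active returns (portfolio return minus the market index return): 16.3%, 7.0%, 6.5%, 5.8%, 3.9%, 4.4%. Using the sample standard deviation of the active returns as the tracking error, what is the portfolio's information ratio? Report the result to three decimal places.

1.605

r̄ = (16.3 + 7 + 6.5 + 5.8 + 3.9 + 4.4) / 6 = 43.90 / 6 = 7.3167%
Σ(r − r̄)² = (16.3 − 7.3167)² + (7 − 7.3167)² + (6.5 − 7.3167)² + … = 103.9483
sample σ = √(103.9483 / 5) = √20.7897 = 4.5596%
IR = r̄ / tracking error = 7.3167 / 4.5596 = 1.6047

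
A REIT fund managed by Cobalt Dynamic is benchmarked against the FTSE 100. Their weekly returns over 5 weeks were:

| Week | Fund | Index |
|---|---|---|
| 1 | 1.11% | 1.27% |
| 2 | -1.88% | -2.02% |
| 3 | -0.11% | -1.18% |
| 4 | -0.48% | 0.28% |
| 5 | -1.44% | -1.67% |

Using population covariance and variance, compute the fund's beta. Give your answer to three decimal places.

r̄p = -0.5600%,  r̄m = -0.6640%
Cov = Σ(rp − r̄p)(rm − r̄m) / 5 = 1.1497
Var(rm) = Σ(rm − r̄m)² / 5 = 1.5497
β = Cov / Var = 1.1497 / 1.5497 = 0.7419

0.742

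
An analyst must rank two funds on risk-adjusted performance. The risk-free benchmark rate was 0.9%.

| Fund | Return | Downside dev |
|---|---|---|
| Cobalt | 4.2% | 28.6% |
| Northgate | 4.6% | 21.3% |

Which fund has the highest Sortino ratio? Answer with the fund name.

Northgate

Cobalt: Sortino ratio = (4.2% − 0.9%) / 28.6% = 0.115
Northgate: Sortino ratio = (4.6% − 0.9%) / 21.3% = 0.174
Highest: Northgate (0.174).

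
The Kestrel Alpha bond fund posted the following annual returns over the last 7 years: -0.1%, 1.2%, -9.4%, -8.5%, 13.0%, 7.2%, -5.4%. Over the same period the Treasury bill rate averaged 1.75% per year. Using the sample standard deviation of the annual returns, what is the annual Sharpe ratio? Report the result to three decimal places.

r̄ = (-0.1 + 1.2 − 9.4 − 8.5 + 13 + 7.2 − 5.4) / 7 = -0.2857%
Σ(r − r̄)² = (-0.1 − (-0.2857))² + (1.2 − (-0.2857))² + … = 411.4886
sample σ = √(411.4886 / 6) = √68.5814 = 8.2814%
Sharpe = (r̄ − rf) / σ = (-0.2857 − 1.75) / 8.2814 = -2.0357 / 8.2814 = -0.2458

-0.246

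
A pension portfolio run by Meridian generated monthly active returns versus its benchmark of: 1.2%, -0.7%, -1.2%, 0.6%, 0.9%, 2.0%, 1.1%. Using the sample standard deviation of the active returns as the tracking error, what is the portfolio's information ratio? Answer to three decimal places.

0.496

μ = (1.2 − 0.7 − 1.2 + 0.6 + 0.9 + 2 + 1.1) / 7 = 0.5571%
Sample σ = √[Σ(r − μ)² / 6] = √[7.5771 / 6] = √1.2629 = 1.1238%
IR = μ / tracking error = 0.5571 / 1.1238 = 0.4957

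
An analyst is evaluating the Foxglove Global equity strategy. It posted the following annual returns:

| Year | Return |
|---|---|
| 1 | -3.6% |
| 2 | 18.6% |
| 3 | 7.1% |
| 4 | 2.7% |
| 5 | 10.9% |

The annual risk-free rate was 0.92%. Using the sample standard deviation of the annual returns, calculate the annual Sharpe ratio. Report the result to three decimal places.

0.743

Mean return r̄ = 35.70 / 5 = 7.1400%
Sample std dev = √[280.5320 / 4] = 8.3745%
Sharpe = (r̄ − rf) / σ = (7.1400 − 0.92) / 8.3745 = 6.2200 / 8.3745 = 0.7427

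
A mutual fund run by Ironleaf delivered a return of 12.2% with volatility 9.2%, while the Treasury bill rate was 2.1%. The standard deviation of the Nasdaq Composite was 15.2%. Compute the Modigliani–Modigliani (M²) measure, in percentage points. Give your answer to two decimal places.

Sharpe = (Rp − Rf) / σp = (12.2% − 2.1%) / 9.2% = 1.0978
M² = Rf + Sharpe × σm = 2.1% + 1.0978 × 15.2% = 18.7866%

18.79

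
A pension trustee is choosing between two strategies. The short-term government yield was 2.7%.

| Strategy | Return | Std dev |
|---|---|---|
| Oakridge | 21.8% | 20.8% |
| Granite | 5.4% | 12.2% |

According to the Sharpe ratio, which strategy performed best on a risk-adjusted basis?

Oakridge

Oakridge: Sharpe ratio = (21.8% − 2.7%) / 20.8% = 0.918
Granite: Sharpe ratio = (5.4% − 2.7%) / 12.2% = 0.221
Highest: Oakridge (0.918).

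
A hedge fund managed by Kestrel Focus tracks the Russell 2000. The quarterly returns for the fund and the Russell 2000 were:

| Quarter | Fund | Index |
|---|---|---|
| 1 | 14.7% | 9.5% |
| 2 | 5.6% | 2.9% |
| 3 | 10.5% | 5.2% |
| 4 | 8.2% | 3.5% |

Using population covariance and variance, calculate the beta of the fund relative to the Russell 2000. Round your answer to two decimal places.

1.26

r̄p = 9.7500%,  r̄m = 5.2750%
Cov = Σ(rp − r̄p)(rm − r̄m) / 4 = 8.3663
Var(rm) = Σ(rm − r̄m)² / 4 = 6.6619
β = Cov / Var = 8.3663 / 6.6619 = 1.2558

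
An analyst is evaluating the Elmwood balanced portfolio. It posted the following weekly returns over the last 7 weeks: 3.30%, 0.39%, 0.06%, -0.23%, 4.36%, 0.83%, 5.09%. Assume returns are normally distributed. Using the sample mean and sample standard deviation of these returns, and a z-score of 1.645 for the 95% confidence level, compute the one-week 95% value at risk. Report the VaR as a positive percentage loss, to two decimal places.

r̄ = (3.3 + 0.39 + 0.06 − 0.23 + 4.36 + 0.83 + 5.09) / 7 = 13.800 / 7 = 1.9714%
Sample σ = √[Σ(r − r̄)² / 6] = √[29.4995 / 6] = √4.9166 = 2.2173%
VaR = −(r̄ − z·σ) = −(1.9714 − 1.645 × 2.2173) = −(-1.6761) = 1.6761%

1.68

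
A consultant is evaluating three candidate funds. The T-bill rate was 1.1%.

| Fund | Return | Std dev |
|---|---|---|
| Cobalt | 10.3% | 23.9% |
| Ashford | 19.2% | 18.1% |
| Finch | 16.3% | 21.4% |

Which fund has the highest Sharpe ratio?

Ashford

Cobalt: Sharpe ratio = (10.3% − 1.1%) / 23.9% = 0.385
Ashford: Sharpe ratio = (19.2% − 1.1%) / 18.1% = 1.000
Finch: Sharpe ratio = (16.3% − 1.1%) / 21.4% = 0.710
Highest: Ashford (1.000).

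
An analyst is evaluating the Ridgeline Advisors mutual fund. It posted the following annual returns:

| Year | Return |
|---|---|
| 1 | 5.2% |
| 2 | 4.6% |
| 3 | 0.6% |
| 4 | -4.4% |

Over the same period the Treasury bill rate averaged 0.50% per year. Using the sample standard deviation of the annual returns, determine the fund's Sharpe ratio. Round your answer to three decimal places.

Mean return r̄ = 6.00 / 4 = 1.5000%
Sample σ = √[Σ(r − r̄)² / 3] = √[58.9200 / 3] = √19.6400 = 4.4317%
Sharpe = (r̄ − rf) / σ = (1.5000 − 0.5) / 4.4317 = 1.0000 / 4.4317 = 0.2256

0.226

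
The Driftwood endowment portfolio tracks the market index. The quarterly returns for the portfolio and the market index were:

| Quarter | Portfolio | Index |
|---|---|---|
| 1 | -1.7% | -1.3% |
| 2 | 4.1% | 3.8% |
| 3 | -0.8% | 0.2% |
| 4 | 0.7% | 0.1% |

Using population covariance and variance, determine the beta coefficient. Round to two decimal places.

1.13

r̄p = 0.5750%,  r̄m = 0.7000%
Cov = Σ(rp − r̄p)(rm − r̄m) / 4 = 4.0225
Var(rm) = Σ(rm − r̄m)² / 4 = 3.5550
β = Cov / Var = 4.0225 / 3.5550 = 1.1315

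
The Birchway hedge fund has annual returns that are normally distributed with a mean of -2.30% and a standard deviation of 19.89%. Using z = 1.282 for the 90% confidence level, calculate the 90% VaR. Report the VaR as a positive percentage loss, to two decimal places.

VaR (as % loss) = −(μ − z·σ) = −(-2.30% − 1.282 × 19.89%) = −(-27.79898%) = 27.79898%

27.80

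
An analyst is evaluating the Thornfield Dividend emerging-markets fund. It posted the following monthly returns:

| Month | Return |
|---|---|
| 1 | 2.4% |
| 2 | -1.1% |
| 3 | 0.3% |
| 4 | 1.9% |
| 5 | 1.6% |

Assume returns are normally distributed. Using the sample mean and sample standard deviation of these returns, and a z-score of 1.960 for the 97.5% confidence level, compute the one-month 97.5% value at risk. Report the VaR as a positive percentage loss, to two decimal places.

Mean return r̄ = 5.10 / 5 = 1.0200%
Sample std dev = √[8.0280 / 4] = 1.4167%
VaR = −(r̄ − z·σ) = −(1.0200 − 1.960 × 1.4167) = −(-1.7567) = 1.7567%

1.76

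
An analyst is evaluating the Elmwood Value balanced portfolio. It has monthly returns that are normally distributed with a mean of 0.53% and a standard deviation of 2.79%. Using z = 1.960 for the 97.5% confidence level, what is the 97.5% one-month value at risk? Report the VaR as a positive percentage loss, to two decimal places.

VaR (as % loss) = −(μ − z·σ) = −(0.53% − 1.960 × 2.79%) = −(-4.9384%) = 4.9384%

4.94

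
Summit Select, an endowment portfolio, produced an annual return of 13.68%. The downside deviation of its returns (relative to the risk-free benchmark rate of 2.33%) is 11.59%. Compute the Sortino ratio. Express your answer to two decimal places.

Sortino = (Rp − Rf) / σd = (13.68% − 2.33%) / 11.59% = 11.35% / 11.59% = 0.9793

0.98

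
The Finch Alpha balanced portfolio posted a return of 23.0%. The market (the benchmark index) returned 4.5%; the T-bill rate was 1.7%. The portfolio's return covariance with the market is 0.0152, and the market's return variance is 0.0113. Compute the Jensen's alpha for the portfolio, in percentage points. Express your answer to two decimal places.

17.53

β = Cov / Var = 0.0152 / 0.0113 = 1.3451
E[R] = Rf + β(Rm − Rf) = 1.7% + 1.3451 × (4.5% − 1.7%) = 5.4663%
α = Rp − E[R] = 23.0% − 5.4663% = 17.5337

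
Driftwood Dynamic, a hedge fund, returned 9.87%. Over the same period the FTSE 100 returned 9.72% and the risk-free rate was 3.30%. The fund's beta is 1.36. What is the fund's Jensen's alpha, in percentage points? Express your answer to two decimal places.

CAPM expected return = Rf + β(Rm − Rf) = 3.30% + 1.36 × (9.72% − 3.30%) = 3.3 + 1.36 × 6.42 = 12.0312%
Jensen's α = Rp − E[R] = 9.87% − 12.0312% = -2.1612

-2.16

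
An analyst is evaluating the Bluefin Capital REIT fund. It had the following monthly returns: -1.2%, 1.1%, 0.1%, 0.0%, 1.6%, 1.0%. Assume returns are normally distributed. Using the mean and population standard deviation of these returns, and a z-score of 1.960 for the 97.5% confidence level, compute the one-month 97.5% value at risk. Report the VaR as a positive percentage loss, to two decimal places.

1.37

μ = (-1.2 + 1.1 + 0.1 + 0 + 1.6 + 1) / 6 = 2.60 / 6 = 0.4333%
Population std dev = √[5.0933 / 6] = 0.9213%
VaR = −(μ − z·σ) = −(0.4333 − 1.960 × 0.9213) = −(-1.3724) = 1.3724%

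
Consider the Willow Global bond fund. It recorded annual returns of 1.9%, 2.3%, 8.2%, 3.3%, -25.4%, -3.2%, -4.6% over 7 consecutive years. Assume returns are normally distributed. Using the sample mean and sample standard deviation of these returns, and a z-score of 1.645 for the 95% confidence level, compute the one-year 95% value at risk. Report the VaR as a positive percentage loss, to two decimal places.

20.52

r̄ = (1.9 + 2.3 + 8.2 + 3.3 − 25.4 − 3.2 − 4.6) / 7 = -2.5000%
Sample σ = √[Σ(r − r̄)² / 6] = √[719.8400 / 6] = √119.9733 = 10.9532%
VaR = −(r̄ − z·σ) = −(-2.5000 − 1.645 × 10.9532) = −(-20.5180) = 20.5180%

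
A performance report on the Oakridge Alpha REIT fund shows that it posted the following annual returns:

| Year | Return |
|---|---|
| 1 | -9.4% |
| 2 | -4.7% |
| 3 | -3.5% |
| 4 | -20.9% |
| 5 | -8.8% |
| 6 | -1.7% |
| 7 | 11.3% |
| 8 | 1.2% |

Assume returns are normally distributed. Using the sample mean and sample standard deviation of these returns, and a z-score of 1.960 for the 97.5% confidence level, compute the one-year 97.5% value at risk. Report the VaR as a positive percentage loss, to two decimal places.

22.75

Mean return r̄ = -36.50 / 8 = -4.5625%
Sample σ = √[Σ(r − r̄)² / 7] = √[602.4388 / 7] = √86.0627 = 9.2770%
VaR = −(r̄ − z·σ) = −(-4.5625 − 1.960 × 9.2770) = −(-22.7454) = 22.7454%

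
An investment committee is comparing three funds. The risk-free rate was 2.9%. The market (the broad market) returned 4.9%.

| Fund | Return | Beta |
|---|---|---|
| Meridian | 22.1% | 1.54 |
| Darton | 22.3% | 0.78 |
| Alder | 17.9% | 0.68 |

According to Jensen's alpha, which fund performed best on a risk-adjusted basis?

Darton

Meridian: α = 22.1% − [2.9% + 1.54 × (4.9% − 2.9%)] = 16.120
Darton: α = 22.3% − [2.9% + 0.78 × (4.9% − 2.9%)] = 17.840
Alder: α = 17.9% − [2.9% + 0.68 × (4.9% − 2.9%)] = 13.640
Highest: Darton (17.840).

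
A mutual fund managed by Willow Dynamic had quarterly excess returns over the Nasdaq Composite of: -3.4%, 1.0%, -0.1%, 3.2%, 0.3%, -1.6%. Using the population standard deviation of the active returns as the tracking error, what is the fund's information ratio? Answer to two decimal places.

-0.05

Mean return r̄ = -0.60 / 6 = -0.1000%
Σ(r − r̄)² = (-3.4 − (-0.1000))² + (1 − (-0.1000))² + … = 25.4000
population σ = √(25.4000 / 6) = √4.2333 = 2.0575%
IR = r̄ / tracking error = -0.1000 / 2.0575 = -0.0486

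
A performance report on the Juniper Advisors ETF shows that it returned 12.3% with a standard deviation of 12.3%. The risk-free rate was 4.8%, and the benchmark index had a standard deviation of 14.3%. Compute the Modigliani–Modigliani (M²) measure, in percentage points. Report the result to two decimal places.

Sharpe = (Rp − Rf) / σp = (12.3% − 4.8%) / 12.3% = 0.6098
M² = Rf + Sharpe × σm = 4.8% + 0.6098 × 14.3% = 13.5201%

13.52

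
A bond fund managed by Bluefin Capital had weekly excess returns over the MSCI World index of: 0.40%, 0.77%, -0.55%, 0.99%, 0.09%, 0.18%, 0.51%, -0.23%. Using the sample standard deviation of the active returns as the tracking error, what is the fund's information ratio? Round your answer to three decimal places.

0.532

Mean return r̄ = 2.160 / 8 = 0.2700%
Σ(r − r̄)² = (0.4 − 0.2700)² + (0.77 − 0.2700)² + … = 1.8058
sample σ = √(1.8058 / 7) = √0.2580 = 0.5079%
IR = r̄ / tracking error = 0.2700 / 0.5079 = 0.5316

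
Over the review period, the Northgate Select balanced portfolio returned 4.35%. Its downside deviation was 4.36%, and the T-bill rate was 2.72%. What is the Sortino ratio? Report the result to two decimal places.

Sortino = (Rp − Rf) / σd = (4.35% − 2.72%) / 4.36% = 1.63% / 4.36% = 0.3739

0.37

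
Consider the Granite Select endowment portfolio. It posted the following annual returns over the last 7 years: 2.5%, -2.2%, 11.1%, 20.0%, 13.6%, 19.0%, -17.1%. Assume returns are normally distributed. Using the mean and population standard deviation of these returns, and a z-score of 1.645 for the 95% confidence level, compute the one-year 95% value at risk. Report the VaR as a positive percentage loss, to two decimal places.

13.53

μ = (2.5 − 2.2 + 11.1 + 20 + 13.6 + 19 − 17.1) / 7 = 46.90 / 7 = 6.7000%
Population std dev = √[1058.4400 / 7] = 12.2966%
VaR = −(μ − z·σ) = −(6.7000 − 1.645 × 12.2966) = −(-13.5279) = 13.5279%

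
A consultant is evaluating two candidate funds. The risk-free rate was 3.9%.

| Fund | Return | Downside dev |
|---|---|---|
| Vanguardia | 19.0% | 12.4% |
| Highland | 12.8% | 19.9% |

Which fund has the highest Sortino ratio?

Vanguardia: Sortino ratio = (19.0% − 3.9%) / 12.4% = 1.218
Highland: Sortino ratio = (12.8% − 3.9%) / 19.9% = 0.447
Highest: Vanguardia (1.218).

Vanguardia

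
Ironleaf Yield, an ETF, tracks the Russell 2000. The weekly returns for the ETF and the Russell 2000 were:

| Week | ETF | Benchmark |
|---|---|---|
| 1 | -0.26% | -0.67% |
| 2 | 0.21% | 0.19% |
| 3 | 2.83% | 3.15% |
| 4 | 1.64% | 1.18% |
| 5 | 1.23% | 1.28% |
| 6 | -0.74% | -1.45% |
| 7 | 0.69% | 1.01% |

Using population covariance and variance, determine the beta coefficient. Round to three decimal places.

0.794

r̄p = 0.8000%,  r̄m = 0.6700%
Cov = Σ(rp − r̄p)(rm − r̄m) / 7 = 1.5223
Var(rm) = Σ(rm − r̄m)² / 7 = 1.9169
β = Cov / Var = 1.5223 / 1.9169 = 0.7941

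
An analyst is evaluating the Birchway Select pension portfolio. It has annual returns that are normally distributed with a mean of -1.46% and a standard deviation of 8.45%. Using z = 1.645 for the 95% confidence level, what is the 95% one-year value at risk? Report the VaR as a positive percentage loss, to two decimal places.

VaR (as % loss) = −(μ − z·σ) = −(-1.46% − 1.645 × 8.45%) = −(-15.36025%) = 15.36025%

15.36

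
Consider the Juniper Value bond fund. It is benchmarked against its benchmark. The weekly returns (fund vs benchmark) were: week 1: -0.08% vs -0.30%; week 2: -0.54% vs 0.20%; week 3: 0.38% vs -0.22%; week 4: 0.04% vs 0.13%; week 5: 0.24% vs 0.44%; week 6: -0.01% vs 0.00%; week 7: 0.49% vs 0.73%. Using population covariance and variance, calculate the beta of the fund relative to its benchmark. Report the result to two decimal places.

0.29

r̄p = 0.0743%,  r̄m = 0.1400%
Cov = Σ(rp − r̄p)(rm − r̄m) / 7 = 0.0326
Var(rm) = Σ(rm − r̄m)² / 7 = 0.1121
β = Cov / Var = 0.0326 / 0.1121 = 0.2908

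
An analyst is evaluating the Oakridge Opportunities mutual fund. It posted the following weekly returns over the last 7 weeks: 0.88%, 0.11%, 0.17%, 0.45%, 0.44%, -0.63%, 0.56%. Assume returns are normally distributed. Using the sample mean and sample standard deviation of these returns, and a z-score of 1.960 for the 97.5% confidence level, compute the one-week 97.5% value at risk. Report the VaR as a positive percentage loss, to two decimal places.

0.65

Mean return μ = 1.980 / 7 = 0.2829%
Σ(r − μ)² = (0.88 − 0.2829)² + (0.11 − 0.2829)² + (0.17 − 0.2829)² + … = 1.3619
sample σ = √(1.3619 / 6) = √0.2270 = 0.4764%
VaR = −(μ − z·σ) = −(0.2829 − 1.960 × 0.4764) = −(-0.6508) = 0.6508%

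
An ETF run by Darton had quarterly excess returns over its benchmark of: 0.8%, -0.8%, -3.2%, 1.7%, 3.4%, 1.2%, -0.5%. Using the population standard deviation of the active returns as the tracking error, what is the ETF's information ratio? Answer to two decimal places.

0.19

μ = (0.8 − 0.8 − 3.2 + 1.7 + 3.4 + 1.2 − 0.5) / 7 = 0.3714%
Σ(r − μ)² = (0.8 − 0.3714)² + (-0.8 − 0.3714)² + (-3.2 − 0.3714)² + … = 26.6943
population σ = √(26.6943 / 7) = √3.8135 = 1.9528%
IR = μ / tracking error = 0.3714 / 1.9528 = 0.1902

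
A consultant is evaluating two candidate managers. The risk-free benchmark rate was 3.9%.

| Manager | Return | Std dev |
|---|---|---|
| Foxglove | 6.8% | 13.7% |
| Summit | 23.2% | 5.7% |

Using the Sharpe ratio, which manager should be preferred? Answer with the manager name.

Foxglove: Sharpe ratio = (6.8% − 3.9%) / 13.7% = 0.212
Summit: Sharpe ratio = (23.2% − 3.9%) / 5.7% = 3.386
Highest: Summit (3.386).

Summit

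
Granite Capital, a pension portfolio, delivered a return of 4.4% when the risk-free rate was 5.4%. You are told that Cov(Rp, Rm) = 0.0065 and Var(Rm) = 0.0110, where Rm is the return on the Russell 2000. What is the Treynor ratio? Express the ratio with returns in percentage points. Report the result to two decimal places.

β = Cov / Var = 0.0065 / 0.0110 = 0.5909
Treynor = (Rp − Rf) / β = (4.4% − 5.4%) / 0.5909 = -1.00 / 0.5909 = -1.6923

-1.69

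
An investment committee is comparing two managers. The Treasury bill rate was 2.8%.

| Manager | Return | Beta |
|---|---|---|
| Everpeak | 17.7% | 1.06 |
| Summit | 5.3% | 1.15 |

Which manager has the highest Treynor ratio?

Everpeak

Everpeak: Treynor = (17.7% − 2.8%) / 1.06 = 14.057
Summit: Treynor = (5.3% − 2.8%) / 1.15 = 2.174
Highest: Everpeak (14.057).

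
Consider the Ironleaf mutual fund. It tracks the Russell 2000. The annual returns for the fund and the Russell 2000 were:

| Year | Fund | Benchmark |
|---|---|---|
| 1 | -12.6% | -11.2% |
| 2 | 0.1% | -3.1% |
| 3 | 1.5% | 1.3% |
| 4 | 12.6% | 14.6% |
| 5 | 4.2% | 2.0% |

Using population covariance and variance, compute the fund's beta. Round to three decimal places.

0.942

r̄p = 1.1600%,  r̄m = 0.7200%
Cov = Σ(rp − r̄p)(rm − r̄m) / 5 = 66.1888
Var(rm) = Σ(rm − r̄m)² / 5 = 70.2616
β = Cov / Var = 66.1888 / 70.2616 = 0.9420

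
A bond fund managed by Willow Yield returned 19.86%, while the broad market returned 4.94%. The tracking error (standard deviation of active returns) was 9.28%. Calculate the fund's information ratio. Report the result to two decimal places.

1.61

IR = (Rp − Rb) / TE = (19.86% − 4.94%) / 9.28% = 14.92% / 9.28% = 1.6078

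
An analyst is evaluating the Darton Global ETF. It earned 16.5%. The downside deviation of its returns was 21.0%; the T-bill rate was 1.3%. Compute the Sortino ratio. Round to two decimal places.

Sortino = (Rp − Rf) / σd = (16.5% − 1.3%) / 21.0% = 15.20% / 21.0% = 0.7238

0.72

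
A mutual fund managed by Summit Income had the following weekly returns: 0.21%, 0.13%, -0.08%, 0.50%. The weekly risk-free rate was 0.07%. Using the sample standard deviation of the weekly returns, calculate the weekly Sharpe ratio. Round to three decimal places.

0.500

r̄ = (0.21 + 0.13 − 0.08 + 0.5) / 4 = 0.760 / 4 = 0.1900%
Σ(r − r̄)² = (0.21 − 0.1900)² + (0.13 − 0.1900)² + (-0.08 − 0.1900)² + … = 0.1730
sample σ = √(0.1730 / 3) = √0.0577 = 0.2402%
Sharpe = (r̄ − rf) / σ = (0.1900 − 0.07) / 0.2402 = 0.1200 / 0.2402 = 0.4996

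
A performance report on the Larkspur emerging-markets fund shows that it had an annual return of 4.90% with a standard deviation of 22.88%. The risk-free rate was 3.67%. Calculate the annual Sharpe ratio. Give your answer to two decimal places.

0.05

Sharpe = (Rp − Rf) / σp = (4.90% − 3.67%) / 22.88% = 1.23% / 22.88% = 0.0538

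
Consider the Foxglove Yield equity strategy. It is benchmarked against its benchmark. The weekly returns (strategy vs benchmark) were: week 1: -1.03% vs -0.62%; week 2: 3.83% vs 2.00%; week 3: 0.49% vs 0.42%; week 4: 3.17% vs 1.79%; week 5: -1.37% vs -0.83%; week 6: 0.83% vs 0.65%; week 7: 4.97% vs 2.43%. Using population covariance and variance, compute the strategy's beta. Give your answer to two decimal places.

r̄p = 1.5557%,  r̄m = 0.8343%
Cov = Σ(rp − r̄p)(rm − r̄m) / 7 = 2.6924
Var(rm) = Σ(rm − r̄m)² / 7 = 1.4156
β = Cov / Var = 2.6924 / 1.4156 = 1.9019

1.90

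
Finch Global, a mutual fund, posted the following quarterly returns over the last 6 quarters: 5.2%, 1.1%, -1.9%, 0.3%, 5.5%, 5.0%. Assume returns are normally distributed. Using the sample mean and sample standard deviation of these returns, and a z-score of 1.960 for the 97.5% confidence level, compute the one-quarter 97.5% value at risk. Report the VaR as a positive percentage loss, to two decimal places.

r̄ = (5.2 + 1.1 − 1.9 + 0.3 + 5.5 + 5) / 6 = 2.5333%
Σ(r − r̄)² = (5.2 − 2.5333)² + (1.1 − 2.5333)² + (-1.9 − 2.5333)² + … = 48.6933
σ = √[48.6933 / 5] = 3.1207%
VaR = −(r̄ − z·σ) = −(2.5333 − 1.960 × 3.1207) = −(-3.5833) = 3.5833%

3.58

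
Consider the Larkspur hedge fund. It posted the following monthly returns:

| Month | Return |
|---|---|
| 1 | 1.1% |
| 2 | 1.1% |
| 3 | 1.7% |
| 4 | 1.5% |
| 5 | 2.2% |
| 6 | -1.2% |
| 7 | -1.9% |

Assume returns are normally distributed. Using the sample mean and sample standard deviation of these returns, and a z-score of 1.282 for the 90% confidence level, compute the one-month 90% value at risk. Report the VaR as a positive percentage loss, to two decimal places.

1.35

Mean return r̄ = 4.50 / 7 = 0.6429%
Sample std dev = √[14.5571 / 6] = 1.5576%
VaR = −(r̄ − z·σ) = −(0.6429 − 1.282 × 1.5576) = −(-1.3539) = 1.3539%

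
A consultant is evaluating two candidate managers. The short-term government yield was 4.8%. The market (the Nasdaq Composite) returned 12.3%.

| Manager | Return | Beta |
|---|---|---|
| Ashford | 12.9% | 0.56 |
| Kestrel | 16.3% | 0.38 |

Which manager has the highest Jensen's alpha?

Ashford: α = 12.9% − [4.8% + 0.56 × (12.3% − 4.8%)] = 3.900
Kestrel: α = 16.3% − [4.8% + 0.38 × (12.3% − 4.8%)] = 8.650
Highest: Kestrel (8.650).

Kestrel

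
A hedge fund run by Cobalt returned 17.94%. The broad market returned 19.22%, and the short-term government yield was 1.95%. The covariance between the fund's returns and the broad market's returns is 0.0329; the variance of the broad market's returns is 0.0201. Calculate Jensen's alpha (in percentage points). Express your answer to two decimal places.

β = Cov / Var = 0.0329 / 0.0201 = 1.6368
E[R] = Rf + β(Rm − Rf) = 1.95% + 1.6368 × (19.22% − 1.95%) = 30.2175%
α = Rp − E[R] = 17.94% − 30.2175% = -12.2775

-12.28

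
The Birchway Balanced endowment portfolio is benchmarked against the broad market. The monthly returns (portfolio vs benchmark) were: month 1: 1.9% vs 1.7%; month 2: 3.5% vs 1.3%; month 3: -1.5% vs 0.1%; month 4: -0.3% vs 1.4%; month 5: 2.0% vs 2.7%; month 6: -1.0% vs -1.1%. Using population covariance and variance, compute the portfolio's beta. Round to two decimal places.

1.02

r̄p = 0.7667%,  r̄m = 1.0167%
Cov = Σ(rp − r̄p)(rm − r̄m) / 6 = 1.5056
Var(rm) = Σ(rm − r̄m)² / 6 = 1.4747
β = Cov / Var = 1.5056 / 1.4747 = 1.0210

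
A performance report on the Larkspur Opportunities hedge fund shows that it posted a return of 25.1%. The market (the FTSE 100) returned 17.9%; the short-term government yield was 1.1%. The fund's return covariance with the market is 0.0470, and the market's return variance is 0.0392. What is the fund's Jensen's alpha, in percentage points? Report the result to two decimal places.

β = Cov / Var = 0.0470 / 0.0392 = 1.1990
E[R] = Rf + β(Rm − Rf) = 1.1% + 1.1990 × (17.9% − 1.1%) = 21.2432%
α = Rp − E[R] = 25.1% − 21.2432% = 3.8568

3.86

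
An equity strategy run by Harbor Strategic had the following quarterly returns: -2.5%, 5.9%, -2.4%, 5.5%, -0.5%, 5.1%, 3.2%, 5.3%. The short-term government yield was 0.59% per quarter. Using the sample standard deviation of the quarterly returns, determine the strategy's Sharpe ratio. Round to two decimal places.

r̄ = (-2.5 + 5.9 − 2.4 + 5.5 − 0.5 + 5.1 + 3.2 + 5.3) / 8 = 19.60 / 8 = 2.4500%
Σ(r − r̄)² = 93.6400; sample σ = √(93.6400/7) = 3.6575%
Sharpe = (r̄ − rf) / σ = (2.4500 − 0.59) / 3.6575 = 1.8600 / 3.6575 = 0.5085

0.51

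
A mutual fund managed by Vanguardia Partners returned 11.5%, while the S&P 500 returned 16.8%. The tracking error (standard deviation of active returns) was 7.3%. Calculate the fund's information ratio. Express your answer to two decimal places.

IR = (Rp − Rb) / TE = (11.5% − 16.8%) / 7.3% = -5.30% / 7.3% = -0.7260

-0.73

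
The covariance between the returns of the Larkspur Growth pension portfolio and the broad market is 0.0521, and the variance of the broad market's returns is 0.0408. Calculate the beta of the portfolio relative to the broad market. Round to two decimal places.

1.28

β = Cov(Rp, Rm) / Var(Rm) = 0.0521 / 0.0408 = 1.2770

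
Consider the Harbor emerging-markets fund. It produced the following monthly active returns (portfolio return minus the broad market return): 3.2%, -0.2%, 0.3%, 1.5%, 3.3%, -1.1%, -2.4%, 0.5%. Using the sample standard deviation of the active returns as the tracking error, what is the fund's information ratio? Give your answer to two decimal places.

0.32

μ = (3.2 − 0.2 + 0.3 + 1.5 + 3.3 − 1.1 − 2.4 + 0.5) / 8 = 5.10 / 8 = 0.6375%
Σ(r − μ)² = 27.4788; sample σ = √(27.4788/7) = 1.9813%
IR = μ / tracking error = 0.6375 / 1.9813 = 0.3218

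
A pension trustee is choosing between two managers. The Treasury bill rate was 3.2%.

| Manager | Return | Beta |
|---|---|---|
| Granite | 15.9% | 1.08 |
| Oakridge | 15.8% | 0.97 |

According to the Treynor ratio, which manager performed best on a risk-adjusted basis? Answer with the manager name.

Granite: Treynor = (15.9% − 3.2%) / 1.08 = 11.759
Oakridge: Treynor = (15.8% − 3.2%) / 0.97 = 12.990
Highest: Oakridge (12.990).

Oakridge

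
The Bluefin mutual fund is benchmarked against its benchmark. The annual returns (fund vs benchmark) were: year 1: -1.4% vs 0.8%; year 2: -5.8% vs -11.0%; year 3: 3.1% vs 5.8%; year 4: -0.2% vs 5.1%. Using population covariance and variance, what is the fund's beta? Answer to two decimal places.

r̄p = -1.0750%,  r̄m = 0.1750%
Cov = Σ(rp − r̄p)(rm − r̄m) / 4 = 20.0981
Var(rm) = Σ(rm − r̄m)² / 4 = 45.2919
β = Cov / Var = 20.0981 / 45.2919 = 0.4437

0.44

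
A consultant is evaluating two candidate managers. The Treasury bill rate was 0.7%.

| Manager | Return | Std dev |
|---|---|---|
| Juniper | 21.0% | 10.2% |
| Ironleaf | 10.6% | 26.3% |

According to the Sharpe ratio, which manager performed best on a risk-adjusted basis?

Juniper

Juniper: Sharpe ratio = (21.0% − 0.7%) / 10.2% = 1.990
Ironleaf: Sharpe ratio = (10.6% − 0.7%) / 26.3% = 0.376
Highest: Juniper (1.990).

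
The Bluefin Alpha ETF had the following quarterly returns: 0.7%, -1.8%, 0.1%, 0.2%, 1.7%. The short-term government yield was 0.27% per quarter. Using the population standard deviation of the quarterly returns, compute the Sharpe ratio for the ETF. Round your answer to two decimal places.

-0.08

Mean return μ = 0.90 / 5 = 0.1800%
Σ(r − μ)² = (0.7 − 0.1800)² + (-1.8 − 0.1800)² + … = 6.5080
population σ = √(6.5080 / 5) = √1.3016 = 1.1409%
Sharpe = (μ − rf) / σ = (0.1800 − 0.27) / 1.1409 = -0.0900 / 1.1409 = -0.0789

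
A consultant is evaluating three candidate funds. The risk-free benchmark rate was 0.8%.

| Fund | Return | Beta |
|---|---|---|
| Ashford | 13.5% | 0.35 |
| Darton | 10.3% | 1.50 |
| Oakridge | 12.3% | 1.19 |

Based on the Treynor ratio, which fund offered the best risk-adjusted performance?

Ashford: Treynor = (13.5% − 0.8%) / 0.35 = 36.286
Darton: Treynor = (10.3% − 0.8%) / 1.50 = 6.333
Oakridge: Treynor = (12.3% − 0.8%) / 1.19 = 9.664
Highest: Ashford (36.286).

Ashford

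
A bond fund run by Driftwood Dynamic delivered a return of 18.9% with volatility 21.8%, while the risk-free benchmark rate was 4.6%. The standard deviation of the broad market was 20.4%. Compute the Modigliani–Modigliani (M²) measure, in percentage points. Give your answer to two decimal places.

Sharpe = (Rp − Rf) / σp = (18.9% − 4.6%) / 21.8% = 0.6560
M² = Rf + Sharpe × σm = 4.6% + 0.6560 × 20.4% = 17.9824%

17.98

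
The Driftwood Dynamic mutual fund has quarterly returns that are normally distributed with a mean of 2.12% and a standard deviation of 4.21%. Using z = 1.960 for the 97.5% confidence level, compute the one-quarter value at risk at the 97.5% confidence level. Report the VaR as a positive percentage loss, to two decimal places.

6.13

VaR (as % loss) = −(μ − z·σ) = −(2.12% − 1.960 × 4.21%) = −(-6.1316%) = 6.1316%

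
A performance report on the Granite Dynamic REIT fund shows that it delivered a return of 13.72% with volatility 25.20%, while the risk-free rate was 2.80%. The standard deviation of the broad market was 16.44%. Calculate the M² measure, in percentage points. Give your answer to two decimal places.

Sharpe = (Rp − Rf) / σp = (13.72% − 2.80%) / 25.20% = 0.4333
M² = Rf + Sharpe × σm = 2.80% + 0.4333 × 16.44% = 9.9235%

9.92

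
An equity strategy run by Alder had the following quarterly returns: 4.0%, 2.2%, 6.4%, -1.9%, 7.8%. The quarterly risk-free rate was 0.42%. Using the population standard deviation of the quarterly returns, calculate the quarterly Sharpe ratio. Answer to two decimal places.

r̄ = (4 + 2.2 + 6.4 − 1.9 + 7.8) / 5 = 3.7000%
Σ(r − r̄)² = (4 − 3.7000)² + (2.2 − 3.7000)² + (6.4 − 3.7000)² + … = 57.8000
population σ = √(57.8000 / 5) = √11.5600 = 3.4000%
Sharpe = (r̄ − rf) / σ = (3.7000 − 0.42) / 3.4000 = 3.2800 / 3.4000 = 0.9647

0.96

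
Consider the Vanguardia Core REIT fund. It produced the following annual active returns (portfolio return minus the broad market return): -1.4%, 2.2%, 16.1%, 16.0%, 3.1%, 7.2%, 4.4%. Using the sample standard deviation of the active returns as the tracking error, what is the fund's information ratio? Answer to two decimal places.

Mean return r̄ = 47.60 / 7 = 6.8000%
Sample σ = √[Σ(r − r̄)² / 6] = √[279.1400 / 6] = √46.5233 = 6.8208%
IR = r̄ / tracking error = 6.8000 / 6.8208 = 0.9970

1.00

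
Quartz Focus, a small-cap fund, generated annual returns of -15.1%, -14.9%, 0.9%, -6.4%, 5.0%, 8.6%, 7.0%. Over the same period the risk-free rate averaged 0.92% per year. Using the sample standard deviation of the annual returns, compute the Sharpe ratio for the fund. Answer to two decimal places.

-0.30

Mean return r̄ = -14.90 / 7 = -2.1286%
Σ(r − r̄)² = (-15.1 − (-2.1286))² + (-14.9 − (-2.1286))² + … = 608.0343
σ = √[608.0343 / 6] = 10.0667%
Sharpe = (r̄ − rf) / σ = (-2.1286 − 0.92) / 10.0667 = -3.0486 / 10.0667 = -0.3028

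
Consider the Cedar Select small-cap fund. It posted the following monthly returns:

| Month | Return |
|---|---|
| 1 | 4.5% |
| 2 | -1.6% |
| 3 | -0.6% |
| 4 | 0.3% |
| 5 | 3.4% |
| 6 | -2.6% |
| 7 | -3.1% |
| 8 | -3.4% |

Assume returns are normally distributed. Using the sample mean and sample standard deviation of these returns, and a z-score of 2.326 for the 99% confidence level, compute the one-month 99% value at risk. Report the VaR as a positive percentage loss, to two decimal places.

r̄ = (4.5 − 1.6 − 0.6 + 0.3 + 3.4 − 2.6 − 3.1 − 3.4) / 8 = -0.3875%
Σ(r − r̄)² = (4.5 − (-0.3875))² + (-1.6 − (-0.3875))² + … = 61.5488
sample σ = √(61.5488 / 7) = √8.7927 = 2.9652%
VaR = −(r̄ − z·σ) = −(-0.3875 − 2.326 × 2.9652) = −(-7.2846) = 7.2846%

7.28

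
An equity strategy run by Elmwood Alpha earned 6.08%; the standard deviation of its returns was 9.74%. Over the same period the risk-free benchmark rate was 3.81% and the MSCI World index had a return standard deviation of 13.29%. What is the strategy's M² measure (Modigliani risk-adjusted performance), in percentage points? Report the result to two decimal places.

Sharpe = (Rp − Rf) / σp = (6.08% − 3.81%) / 9.74% = 0.2331
M² = Rf + Sharpe × σm = 3.81% + 0.2331 × 13.29% = 6.9079%

6.91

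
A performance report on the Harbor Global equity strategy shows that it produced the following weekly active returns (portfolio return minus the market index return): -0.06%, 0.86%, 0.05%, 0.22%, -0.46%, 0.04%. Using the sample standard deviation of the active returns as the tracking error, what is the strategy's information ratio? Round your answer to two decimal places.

0.25

r̄ = (-0.06 + 0.86 + 0.05 + 0.22 − 0.46 + 0.04) / 6 = 0.1083%
Sample std dev = √[0.9369 / 5] = 0.4329%
IR = r̄ / tracking error = 0.1083 / 0.4329 = 0.2502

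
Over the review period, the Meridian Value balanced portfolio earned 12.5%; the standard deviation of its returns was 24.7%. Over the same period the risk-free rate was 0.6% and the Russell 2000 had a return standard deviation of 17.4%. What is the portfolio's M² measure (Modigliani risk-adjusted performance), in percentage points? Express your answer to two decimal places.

Sharpe = (Rp − Rf) / σp = (12.5% − 0.6%) / 24.7% = 0.4818
M² = Rf + Sharpe × σm = 0.6% + 0.4818 × 17.4% = 8.9833%

8.98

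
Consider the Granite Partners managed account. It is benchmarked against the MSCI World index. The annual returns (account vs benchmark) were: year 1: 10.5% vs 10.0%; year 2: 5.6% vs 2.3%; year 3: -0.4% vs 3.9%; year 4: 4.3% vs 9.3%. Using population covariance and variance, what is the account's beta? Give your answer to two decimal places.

0.65

r̄p = 5.0000%,  r̄m = 6.3750%
Cov = Σ(rp − r̄p)(rm − r̄m) / 4 = 7.2025
Var(rm) = Σ(rm − r̄m)² / 4 = 11.1069
β = Cov / Var = 7.2025 / 11.1069 = 0.6485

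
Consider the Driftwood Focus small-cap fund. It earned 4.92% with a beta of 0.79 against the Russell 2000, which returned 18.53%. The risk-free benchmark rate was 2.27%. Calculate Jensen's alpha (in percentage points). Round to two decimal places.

-10.20

CAPM expected return = Rf + β(Rm − Rf) = 2.27% + 0.79 × (18.53% − 2.27%) = 2.27 + 0.79 × 16.26 = 15.1154%
Jensen's α = Rp − E[R] = 4.92% − 15.1154% = -10.1954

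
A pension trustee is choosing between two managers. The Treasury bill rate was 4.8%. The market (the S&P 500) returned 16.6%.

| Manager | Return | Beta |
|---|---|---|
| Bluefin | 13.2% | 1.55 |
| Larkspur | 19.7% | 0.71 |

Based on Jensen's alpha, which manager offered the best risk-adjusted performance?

Bluefin: α = 13.2% − [4.8% + 1.55 × (16.6% − 4.8%)] = -9.890
Larkspur: α = 19.7% − [4.8% + 0.71 × (16.6% − 4.8%)] = 6.522
Highest: Larkspur (6.522).

Larkspur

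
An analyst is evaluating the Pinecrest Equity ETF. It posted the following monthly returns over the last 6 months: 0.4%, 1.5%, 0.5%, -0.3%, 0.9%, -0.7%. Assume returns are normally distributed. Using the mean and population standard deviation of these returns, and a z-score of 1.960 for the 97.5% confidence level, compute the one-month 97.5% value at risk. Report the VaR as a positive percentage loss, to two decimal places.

1.04

μ = (0.4 + 1.5 + 0.5 − 0.3 + 0.9 − 0.7) / 6 = 0.3833%
Σ(r − μ)² = (0.4 − 0.3833)² + (1.5 − 0.3833)² + (0.5 − 0.3833)² + … = 3.1683
population σ = √(3.1683 / 6) = √0.5281 = 0.7267%
VaR = −(μ − z·σ) = −(0.3833 − 1.960 × 0.7267) = −(-1.0410) = 1.0410%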